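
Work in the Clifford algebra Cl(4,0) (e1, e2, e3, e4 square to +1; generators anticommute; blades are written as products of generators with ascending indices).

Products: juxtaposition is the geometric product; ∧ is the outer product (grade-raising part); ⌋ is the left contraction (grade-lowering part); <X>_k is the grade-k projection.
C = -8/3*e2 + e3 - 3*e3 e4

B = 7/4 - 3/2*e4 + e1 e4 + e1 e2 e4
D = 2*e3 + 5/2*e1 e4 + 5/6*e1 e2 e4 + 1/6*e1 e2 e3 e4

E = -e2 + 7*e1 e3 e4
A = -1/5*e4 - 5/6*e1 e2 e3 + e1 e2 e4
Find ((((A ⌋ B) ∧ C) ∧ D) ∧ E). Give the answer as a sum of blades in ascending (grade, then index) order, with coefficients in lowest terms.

step 1: -7/10 + 1/5*e1 - 1/5*e1 e2
step 2: 28/15*e2 - 7/10*e3 - 8/15*e1 e2 + 1/5*e1 e3 + 21/10*e3 e4 - 1/5*e1 e2 e3 - 3/5*e1 e3 e4 + 3/5*e1 e2 e3 e4
step 3: 56/15*e2 e3 - 16/15*e1 e2 e3 - 14/3*e1 e2 e4 + 7/4*e1 e3 e4 - 7/12*e1 e2 e3 e4
step 4: -7/4*e1 e2 e3 e4
Answer: -7/4*e1 e2 e3 e4


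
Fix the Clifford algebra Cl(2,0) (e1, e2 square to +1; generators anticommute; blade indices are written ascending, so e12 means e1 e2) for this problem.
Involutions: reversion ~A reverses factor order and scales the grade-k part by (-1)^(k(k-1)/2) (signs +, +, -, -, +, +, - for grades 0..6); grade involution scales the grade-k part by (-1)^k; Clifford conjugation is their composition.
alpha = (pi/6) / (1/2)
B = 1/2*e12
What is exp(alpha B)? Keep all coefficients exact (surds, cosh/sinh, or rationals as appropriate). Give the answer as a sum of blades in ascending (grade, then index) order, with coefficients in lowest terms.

B^2 = (1/2)^2*(e12)^2 = 1/4*(-1) = -1/4 (a basis 2-blade squares to minus the product of its generators' squares).
B^2 = -1/4 — a negative square means the series sums to a rotation: l = 1/2, alpha*l = pi/6, so exp(alpha B) = cos(pi/6) + (sin(pi/6)/(1/2))*B = sqrt(3)/2 + (1)*B.
Answer: sqrt(3)/2 + 1/2*e12


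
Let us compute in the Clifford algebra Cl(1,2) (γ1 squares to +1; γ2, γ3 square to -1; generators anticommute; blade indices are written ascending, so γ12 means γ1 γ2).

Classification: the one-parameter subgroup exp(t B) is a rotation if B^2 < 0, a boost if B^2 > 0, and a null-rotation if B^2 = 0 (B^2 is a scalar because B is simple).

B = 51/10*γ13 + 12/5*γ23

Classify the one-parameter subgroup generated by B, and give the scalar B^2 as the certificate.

B^2 term by term: the squares give (51/10)^2*(γ13)^2 + (12/5)^2*(γ23)^2 = 2601/100*(+1) + 144/25*(-1) = 81/4 (each basis 2-blade squares to minus the product of its generators' squares); cross terms between blades sharing an index anticommute and cancel. So B^2 = 81/4.
Answer: boost, certificate B^2 = 81/4. Note: conjugating B changes its blade decomposition but never the scalar B^2 = 81/4, whose sign settles the classification.


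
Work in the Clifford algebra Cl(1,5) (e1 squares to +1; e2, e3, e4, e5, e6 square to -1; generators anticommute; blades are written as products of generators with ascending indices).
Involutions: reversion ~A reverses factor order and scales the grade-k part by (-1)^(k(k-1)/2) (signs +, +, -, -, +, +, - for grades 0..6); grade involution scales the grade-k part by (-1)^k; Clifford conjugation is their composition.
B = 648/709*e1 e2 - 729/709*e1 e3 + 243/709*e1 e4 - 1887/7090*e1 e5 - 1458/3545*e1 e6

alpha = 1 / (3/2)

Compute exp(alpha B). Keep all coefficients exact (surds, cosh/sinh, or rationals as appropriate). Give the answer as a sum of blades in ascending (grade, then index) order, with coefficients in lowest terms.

B^2 term by term: the squares give (648/709)^2*(e1 e2)^2 + (-729/709)^2*(e1 e3)^2 + (243/709)^2*(e1 e4)^2 + (-1887/7090)^2*(e1 e5)^2 + (-1458/3545)^2*(e1 e6)^2 = 419904/502681*(+1) + 531441/502681*(+1) + 59049/502681*(+1) + 3560769/50268100*(+1) + 2125764/12567025*(+1) = 9/4 (each basis 2-blade squares to minus the product of its generators' squares); cross terms between blades sharing an index anticommute and cancel. So B^2 = 9/4.
B^2 = 9/4 — a positive square means the series sums to a boost: l = 3/2, alpha*l = 1, so exp(alpha B) = cosh(1) + (sinh(1)/(3/2))*B = cosh(1) + (2*sinh(1)/3)*B.
Answer: cosh(1) + 432*sinh(1)/709*e1 e2 - 486*sinh(1)/709*e1 e3 + 162*sinh(1)/709*e1 e4 - 629*sinh(1)/3545*e1 e5 - 972*sinh(1)/3545*e1 e6


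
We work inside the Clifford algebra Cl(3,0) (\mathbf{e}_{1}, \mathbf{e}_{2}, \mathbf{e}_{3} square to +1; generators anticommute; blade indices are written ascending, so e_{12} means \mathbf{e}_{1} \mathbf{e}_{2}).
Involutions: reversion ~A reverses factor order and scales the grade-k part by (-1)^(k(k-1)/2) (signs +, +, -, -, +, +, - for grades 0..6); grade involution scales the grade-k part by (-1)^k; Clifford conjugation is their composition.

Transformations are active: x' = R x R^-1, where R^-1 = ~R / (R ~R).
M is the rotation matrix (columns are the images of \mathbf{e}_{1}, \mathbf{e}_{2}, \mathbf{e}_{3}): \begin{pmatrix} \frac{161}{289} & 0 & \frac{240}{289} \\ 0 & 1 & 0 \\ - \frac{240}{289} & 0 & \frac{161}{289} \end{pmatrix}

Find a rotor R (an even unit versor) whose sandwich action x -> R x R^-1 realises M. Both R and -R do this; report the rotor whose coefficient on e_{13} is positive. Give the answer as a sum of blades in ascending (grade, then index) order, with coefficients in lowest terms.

Method: write R = a + b12*e_{12} + b13*e_{13} + b23*e_{23} with a^2 + b12^2 + b13^2 + b23^2 = 1 (so R^-1 = ~R). Expanding the columns R e_j ~R gives tr M = 4a^2 - 1 and, from the antisymmetric part, M21 - M12 = -4a*b12, M13 - M31 = 4a*b13, M32 - M23 = -4a*b23.
Here tr M = \frac{611}{289}, so a^2 = (1 + tr M)/4 = \frac{225}{289} and a = ±\frac{15}{17}. Taking a = \frac{15}{17}: M21 - M12 = 0, M13 - M31 = \frac{480}{289}, M32 - M23 = 0, giving b12 = 0, b13 = \frac{8}{17}, b23 = 0, i.e. R = \frac{15}{17} + \frac{8}{17} e_{13}.
Its e_{13} coefficient is already positive.
Answer: \frac{15}{17} + \frac{8}{17} e_{13}. Why the constraint matters: R and -R act identically through the sandwich — M has trace \frac{611}{289} either way — so only the sign condition on e_{13} picks one of the two preimages.


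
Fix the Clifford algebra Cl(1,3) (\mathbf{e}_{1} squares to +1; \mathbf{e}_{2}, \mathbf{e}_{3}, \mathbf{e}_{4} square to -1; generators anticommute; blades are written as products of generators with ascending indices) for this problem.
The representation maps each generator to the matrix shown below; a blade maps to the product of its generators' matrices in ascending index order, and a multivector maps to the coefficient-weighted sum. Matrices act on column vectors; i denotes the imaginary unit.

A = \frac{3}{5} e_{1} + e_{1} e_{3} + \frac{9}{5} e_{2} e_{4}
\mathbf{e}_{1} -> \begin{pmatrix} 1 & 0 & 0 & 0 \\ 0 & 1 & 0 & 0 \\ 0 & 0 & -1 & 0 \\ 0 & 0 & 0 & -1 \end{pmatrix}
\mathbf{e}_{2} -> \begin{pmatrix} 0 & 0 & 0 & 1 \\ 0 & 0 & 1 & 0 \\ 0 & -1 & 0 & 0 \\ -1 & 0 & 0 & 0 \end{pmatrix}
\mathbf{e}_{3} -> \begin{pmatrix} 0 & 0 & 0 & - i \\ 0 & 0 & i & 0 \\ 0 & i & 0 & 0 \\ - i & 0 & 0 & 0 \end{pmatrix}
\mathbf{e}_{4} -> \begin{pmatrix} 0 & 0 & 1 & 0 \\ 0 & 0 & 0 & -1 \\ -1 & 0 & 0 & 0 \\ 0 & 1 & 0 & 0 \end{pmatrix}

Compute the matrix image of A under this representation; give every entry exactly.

Bivector images (products of the table entries): rho(e_{1} e_{3}) = rho(\mathbf{e}_{1})rho(\mathbf{e}_{3}) = \begin{pmatrix} 0 & 0 & 0 & - i \\ 0 & 0 & i & 0 \\ 0 & - i & 0 & 0 \\ i & 0 & 0 & 0 \end{pmatrix}; rho(e_{2} e_{4}) = rho(\mathbf{e}_{2})rho(\mathbf{e}_{4}) = \begin{pmatrix} 0 & 1 & 0 & 0 \\ -1 & 0 & 0 & 0 \\ 0 & 0 & 0 & 1 \\ 0 & 0 & -1 & 0 \end{pmatrix}.
M = (\frac{3}{5})*rho(e_{1}) + (1)*rho(e_{1} e_{3}) + (\frac{9}{5})*rho(e_{2} e_{4}), summed entrywise:
Answer: \begin{pmatrix} \frac{3}{5} & \frac{9}{5} & 0 & - i \\ - \frac{9}{5} & \frac{3}{5} & i & 0 \\ 0 & - i & - \frac{3}{5} & \frac{9}{5} \\ i & 0 & - \frac{9}{5} & - \frac{3}{5} \end{pmatrix}


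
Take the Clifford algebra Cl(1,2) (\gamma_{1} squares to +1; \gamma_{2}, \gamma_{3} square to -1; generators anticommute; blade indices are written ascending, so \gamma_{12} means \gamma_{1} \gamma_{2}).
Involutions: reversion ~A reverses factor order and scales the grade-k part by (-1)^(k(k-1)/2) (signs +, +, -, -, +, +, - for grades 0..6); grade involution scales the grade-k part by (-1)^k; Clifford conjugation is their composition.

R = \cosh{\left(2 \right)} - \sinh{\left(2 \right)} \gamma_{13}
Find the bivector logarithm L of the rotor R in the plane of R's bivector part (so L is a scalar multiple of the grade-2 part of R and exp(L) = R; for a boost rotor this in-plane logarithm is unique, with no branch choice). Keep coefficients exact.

The scalar part of R is \cosh{\left(2 \right)}, giving the rapidity magnitude (cosh is even); the bivector part supplies orientation, its quotient by sinh of the rapidity is the plane, and L = rapidity * plane — unique in that plane, since flipping both signs leaves L unchanged.
Concretely: cosh(rapidity) = \cosh{\left(2 \right)} gives rapidity = ±2, and since rapidity/sinh(rapidity) is even the sign is immaterial: L = (rapidity/sinh(rapidity)) * <R>_2 = (\frac{2}{\sinh{\left(2 \right)}}) * <R>_2.
Answer: -2 \gamma_{13}


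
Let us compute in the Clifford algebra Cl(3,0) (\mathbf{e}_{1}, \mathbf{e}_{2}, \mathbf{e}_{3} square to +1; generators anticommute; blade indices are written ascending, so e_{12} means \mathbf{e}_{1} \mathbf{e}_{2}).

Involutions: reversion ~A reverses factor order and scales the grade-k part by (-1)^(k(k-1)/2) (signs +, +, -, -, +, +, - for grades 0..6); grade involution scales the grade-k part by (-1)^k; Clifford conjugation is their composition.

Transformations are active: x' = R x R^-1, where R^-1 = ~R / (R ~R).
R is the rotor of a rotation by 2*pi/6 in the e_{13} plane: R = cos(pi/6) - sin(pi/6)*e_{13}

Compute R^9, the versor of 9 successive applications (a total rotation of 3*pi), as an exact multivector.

The rotor phase is half the rotation angle and phases add under composition, so 9 steps in the e_{13} plane accumulate phase 9*(pi/6) = \frac{3 \pi}{2}: R^9 = cos(\frac{3 \pi}{2}) - sin(\frac{3 \pi}{2})*e_{13}.
cos(\frac{3 \pi}{2}) = 0 and sin(\frac{3 \pi}{2}) = -1, so R^9 = e_{13}. The net rotation is 1*pi (after discarding 1 full turn, each of which contributes a factor -1 to the rotor); the rotor keeps the half-angle phase exactly.
Answer: e_{13}


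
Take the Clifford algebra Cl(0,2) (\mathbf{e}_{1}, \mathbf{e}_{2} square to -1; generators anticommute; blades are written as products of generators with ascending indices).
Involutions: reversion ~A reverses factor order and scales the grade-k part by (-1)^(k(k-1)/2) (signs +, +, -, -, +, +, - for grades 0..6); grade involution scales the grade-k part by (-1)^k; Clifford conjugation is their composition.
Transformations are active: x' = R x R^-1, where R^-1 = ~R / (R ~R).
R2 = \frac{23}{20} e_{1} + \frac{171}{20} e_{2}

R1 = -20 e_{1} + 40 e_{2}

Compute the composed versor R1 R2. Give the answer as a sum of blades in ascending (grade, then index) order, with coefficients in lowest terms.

Distribute over the terms of R1 (each basis-blade product reordered to ascending indices, repeated generators contracted through their squares):
(-20 e_{1}) R2 = 23 - 171 e_{1} e_{2}
(40 e_{2}) R2 = -342 - 46 e_{1} e_{2}
Summing the partial products and collecting blades:
Answer: -319 - 217 e_{1} e_{2}


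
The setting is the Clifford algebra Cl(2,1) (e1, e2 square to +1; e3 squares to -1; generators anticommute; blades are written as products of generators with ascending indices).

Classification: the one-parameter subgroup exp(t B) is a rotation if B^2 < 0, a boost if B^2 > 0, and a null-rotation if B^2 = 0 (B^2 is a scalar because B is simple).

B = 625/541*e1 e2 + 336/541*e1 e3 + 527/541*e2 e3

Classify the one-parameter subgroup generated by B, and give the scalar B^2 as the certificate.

B^2 term by term: the squares give (625/541)^2*(e1 e2)^2 + (336/541)^2*(e1 e3)^2 + (527/541)^2*(e2 e3)^2 = 390625/292681*(-1) + 112896/292681*(+1) + 277729/292681*(+1) = 0 (each basis 2-blade squares to minus the product of its generators' squares); cross terms between blades sharing an index anticommute and cancel. So B^2 = 0.
Answer: null-rotation, certificate B^2 = 0. Why this suffices: the scalar 0 survives any versor conjugation, so its sign alone determines the class however B is presented.


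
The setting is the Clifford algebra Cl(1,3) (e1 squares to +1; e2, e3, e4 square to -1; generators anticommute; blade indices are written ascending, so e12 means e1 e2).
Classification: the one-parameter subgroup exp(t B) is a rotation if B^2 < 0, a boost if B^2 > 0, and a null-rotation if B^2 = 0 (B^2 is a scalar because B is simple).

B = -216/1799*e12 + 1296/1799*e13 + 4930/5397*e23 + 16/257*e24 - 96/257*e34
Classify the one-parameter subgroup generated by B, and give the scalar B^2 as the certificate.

B^2 term by term: the squares give (-216/1799)^2*(e12)^2 + (1296/1799)^2*(e13)^2 + (4930/5397)^2*(e23)^2 + (16/257)^2*(e24)^2 + (-96/257)^2*(e34)^2 = 46656/3236401*(+1) + 1679616/3236401*(+1) + 24304900/29127609*(-1) + 256/66049*(-1) + 9216/66049*(-1) = -4/9 (each basis 2-blade squares to minus the product of its generators' squares); cross terms between blades sharing an index anticommute and cancel; the commuting (index-disjoint) pairs give grade-4 terms 2*c*c'*(blade product), which cancel blade by blade — e1234: 41472/462343 - 41472/462343 = 0 — confirming B is simple. So B^2 = -4/9.
Answer: rotation, certificate B^2 = -4/9. One invariant decides it: the square -4/9 survives every conjugation, and its sign is exactly the classification.


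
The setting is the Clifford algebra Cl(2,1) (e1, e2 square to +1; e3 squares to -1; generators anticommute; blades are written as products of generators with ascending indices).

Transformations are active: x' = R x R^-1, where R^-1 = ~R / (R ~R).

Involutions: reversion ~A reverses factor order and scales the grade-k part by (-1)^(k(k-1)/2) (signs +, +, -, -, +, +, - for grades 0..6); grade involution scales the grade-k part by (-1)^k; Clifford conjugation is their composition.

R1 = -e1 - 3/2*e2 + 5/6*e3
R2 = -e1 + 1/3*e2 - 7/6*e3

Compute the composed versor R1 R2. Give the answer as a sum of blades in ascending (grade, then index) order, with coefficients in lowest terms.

Distribute over the terms of R1 (each basis-blade product reordered to ascending indices, repeated generators contracted through their squares):
(-e1) R2 = 1 - 1/3*e1 e2 + 7/6*e1 e3
(-3/2*e2) R2 = -1/2 - 3/2*e1 e2 + 7/4*e2 e3
(5/6*e3) R2 = 35/36 + 5/6*e1 e3 - 5/18*e2 e3
Summing the partial products and collecting blades:
Answer: 53/36 - 11/6*e1 e2 + 2*e1 e3 + 53/36*e2 e3


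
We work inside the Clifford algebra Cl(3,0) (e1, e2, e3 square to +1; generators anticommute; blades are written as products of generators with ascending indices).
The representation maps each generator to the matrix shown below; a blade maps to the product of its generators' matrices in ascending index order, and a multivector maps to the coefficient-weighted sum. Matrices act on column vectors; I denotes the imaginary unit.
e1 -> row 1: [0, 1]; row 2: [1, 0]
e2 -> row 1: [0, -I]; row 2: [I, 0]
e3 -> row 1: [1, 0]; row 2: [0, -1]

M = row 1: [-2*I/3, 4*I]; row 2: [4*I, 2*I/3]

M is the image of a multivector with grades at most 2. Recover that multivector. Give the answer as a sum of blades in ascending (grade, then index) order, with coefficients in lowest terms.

Method: 1, rho(e1), rho(e2), rho(e3) form a trace-orthogonal basis of the 2x2 complex matrices (tr(X Y) = 2 if X = Y, else 0), so M = m0*1 + m1*rho(e1) + m2*rho(e2) + m3*rho(e3) with m0 = tr(M)/2 = 0, m1 = tr(M rho(e1))/2 = 4*I, m2 = tr(M rho(e2))/2 = 0, m3 = tr(M rho(e3))/2 = -2*I/3.
Multiplying table entries, the bivector images are rho(e1 e2) = I*rho(e3), rho(e1 e3) = -I*rho(e2), rho(e2 e3) = I*rho(e1); with real blade coefficients the real parts of m0..m3 are the coefficients of 1, e1, e2, e3 and the imaginary parts give the bivectors (e2 e3: Im m1, e1 e3: -Im m2, e1 e2: Im m3).
Answer: -2/3*e1 e2 + 4*e2 e3


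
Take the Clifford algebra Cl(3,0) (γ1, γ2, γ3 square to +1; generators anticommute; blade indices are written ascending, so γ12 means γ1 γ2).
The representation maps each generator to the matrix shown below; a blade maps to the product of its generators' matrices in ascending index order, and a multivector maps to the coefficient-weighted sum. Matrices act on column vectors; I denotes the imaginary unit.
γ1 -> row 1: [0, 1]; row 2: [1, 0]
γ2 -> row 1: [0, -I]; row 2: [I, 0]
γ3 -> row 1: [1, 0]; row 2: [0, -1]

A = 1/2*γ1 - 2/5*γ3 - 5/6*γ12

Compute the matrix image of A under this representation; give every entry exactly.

Bivector images (products of the table entries): rho(γ12) = rho(γ1)rho(γ2) = row 1: [I, 0]; row 2: [0, -I].
M = (1/2)*rho(γ1) + (-2/5)*rho(γ3) + (-5/6)*rho(γ12), summed entrywise:
Answer: row 1: [-2/5 - 5*I/6, 1/2]; row 2: [1/2, 2/5 + 5*I/6]


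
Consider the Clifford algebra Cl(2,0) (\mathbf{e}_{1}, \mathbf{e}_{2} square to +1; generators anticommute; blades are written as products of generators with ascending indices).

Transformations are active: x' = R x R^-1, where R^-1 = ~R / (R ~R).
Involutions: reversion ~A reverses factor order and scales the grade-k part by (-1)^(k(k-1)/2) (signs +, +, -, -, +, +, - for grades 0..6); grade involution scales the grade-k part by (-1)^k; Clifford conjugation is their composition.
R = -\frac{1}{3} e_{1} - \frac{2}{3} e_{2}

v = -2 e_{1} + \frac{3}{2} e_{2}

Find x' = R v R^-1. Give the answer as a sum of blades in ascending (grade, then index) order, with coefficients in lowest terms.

~R = -\frac{1}{3} e_{1} - \frac{2}{3} e_{2}, and R ~R = \frac{5}{9}, so R^-1 = ~R / (\frac{5}{9}).
R v = -\frac{1}{3} - \frac{11}{6} e_{1} e_{2}
Answer: \frac{12}{5} e_{1} - \frac{7}{10} e_{2}


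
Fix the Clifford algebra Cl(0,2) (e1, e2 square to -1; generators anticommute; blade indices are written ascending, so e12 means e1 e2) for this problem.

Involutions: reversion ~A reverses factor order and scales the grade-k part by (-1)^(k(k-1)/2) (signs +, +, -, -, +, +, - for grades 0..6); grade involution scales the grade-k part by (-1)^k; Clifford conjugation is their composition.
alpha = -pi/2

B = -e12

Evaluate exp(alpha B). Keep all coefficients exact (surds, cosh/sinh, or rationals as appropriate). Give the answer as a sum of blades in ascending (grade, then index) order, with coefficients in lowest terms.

B^2 = (-1)^2*(e12)^2 = 1*(-1) = -1 (a basis 2-blade squares to minus the product of its generators' squares).
B^2 = -1 — the series telescopes trigonometrically here: l = 1, alpha*l = -pi/2, so exp(alpha B) = cos(-pi/2) + (sin(-pi/2)/1)*B = 0 + (-1)*B.
Answer: e12


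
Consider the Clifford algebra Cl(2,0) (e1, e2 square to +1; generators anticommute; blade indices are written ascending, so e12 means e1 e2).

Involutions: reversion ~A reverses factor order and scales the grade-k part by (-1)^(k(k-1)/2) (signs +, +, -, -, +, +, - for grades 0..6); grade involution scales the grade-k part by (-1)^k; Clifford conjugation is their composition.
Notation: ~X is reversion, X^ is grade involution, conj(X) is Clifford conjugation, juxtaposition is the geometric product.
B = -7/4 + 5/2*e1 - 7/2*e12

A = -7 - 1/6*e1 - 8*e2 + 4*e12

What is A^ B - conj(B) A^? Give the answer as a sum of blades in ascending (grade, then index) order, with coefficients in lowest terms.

first term: 80/3 + 245/24*e1 - 295/12*e2 - 5/2*e12
second term: -13/6 + 1085/24*e1 - 295/12*e2 - 103/2*e12
Answer: 173/6 - 35*e1 + 49*e12


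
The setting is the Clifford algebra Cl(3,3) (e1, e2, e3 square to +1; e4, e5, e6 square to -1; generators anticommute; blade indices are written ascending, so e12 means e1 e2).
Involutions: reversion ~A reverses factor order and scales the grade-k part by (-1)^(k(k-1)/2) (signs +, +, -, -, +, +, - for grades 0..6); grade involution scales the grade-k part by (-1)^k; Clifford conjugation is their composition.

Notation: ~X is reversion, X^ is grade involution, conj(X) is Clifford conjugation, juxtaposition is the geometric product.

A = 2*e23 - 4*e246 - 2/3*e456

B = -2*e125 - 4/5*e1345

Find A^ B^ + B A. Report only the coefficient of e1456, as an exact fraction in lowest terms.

first term: -4*e135 + 8/15*e136 - 8/5*e1245 + 4/3*e1246 + 8*e1456 - 16/5*e12356
second term: -4*e135 - 8/15*e136 + 8/5*e1245 + 4/3*e1246 + 8*e1456 - 16/5*e12356
Answer: 16


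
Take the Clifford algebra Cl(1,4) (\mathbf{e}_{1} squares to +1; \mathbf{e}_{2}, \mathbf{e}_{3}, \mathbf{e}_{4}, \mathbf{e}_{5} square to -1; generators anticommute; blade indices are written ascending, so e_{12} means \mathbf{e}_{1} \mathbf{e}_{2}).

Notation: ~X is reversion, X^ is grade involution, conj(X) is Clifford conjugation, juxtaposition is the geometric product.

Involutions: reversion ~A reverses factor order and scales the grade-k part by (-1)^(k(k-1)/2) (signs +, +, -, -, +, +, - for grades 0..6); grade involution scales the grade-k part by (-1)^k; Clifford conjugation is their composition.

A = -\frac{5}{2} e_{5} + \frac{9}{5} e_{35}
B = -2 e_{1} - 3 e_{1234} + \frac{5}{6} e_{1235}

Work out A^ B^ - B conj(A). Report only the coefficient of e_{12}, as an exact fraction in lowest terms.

first term: -\frac{3}{2} e_{12} - 5 e_{15} + \frac{25}{12} e_{123} + \frac{18}{5} e_{135} + \frac{27}{5} e_{1245} - \frac{15}{2} e_{12345}
second term: \frac{3}{2} e_{12} - 5 e_{15} - \frac{25}{12} e_{123} + \frac{18}{5} e_{135} + \frac{27}{5} e_{1245} - \frac{15}{2} e_{12345}
Answer: -3


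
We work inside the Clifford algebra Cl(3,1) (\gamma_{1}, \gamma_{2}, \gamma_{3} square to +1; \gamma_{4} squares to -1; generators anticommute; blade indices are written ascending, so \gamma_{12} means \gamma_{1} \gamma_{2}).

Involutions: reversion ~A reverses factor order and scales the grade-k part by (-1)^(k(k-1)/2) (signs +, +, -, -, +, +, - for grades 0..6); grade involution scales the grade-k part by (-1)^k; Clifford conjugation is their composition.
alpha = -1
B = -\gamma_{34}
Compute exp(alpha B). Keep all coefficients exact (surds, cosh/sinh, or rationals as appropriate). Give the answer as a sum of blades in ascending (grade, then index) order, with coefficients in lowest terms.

B^2 = (-1)^2*(\gamma_{34})^2 = 1*(+1) = 1 (a basis 2-blade squares to minus the product of its generators' squares).
B^2 = 1 — B^2 > 0, so the exponential closes hyperbolically: l = 1, alpha*l = -1, so exp(alpha B) = cosh(-1) + (sinh(-1)/1)*B = \cosh{\left(1 \right)} + (- \sinh{\left(1 \right)})*B.
Answer: \cosh{\left(1 \right)} + \sinh{\left(1 \right)} \gamma_{34}


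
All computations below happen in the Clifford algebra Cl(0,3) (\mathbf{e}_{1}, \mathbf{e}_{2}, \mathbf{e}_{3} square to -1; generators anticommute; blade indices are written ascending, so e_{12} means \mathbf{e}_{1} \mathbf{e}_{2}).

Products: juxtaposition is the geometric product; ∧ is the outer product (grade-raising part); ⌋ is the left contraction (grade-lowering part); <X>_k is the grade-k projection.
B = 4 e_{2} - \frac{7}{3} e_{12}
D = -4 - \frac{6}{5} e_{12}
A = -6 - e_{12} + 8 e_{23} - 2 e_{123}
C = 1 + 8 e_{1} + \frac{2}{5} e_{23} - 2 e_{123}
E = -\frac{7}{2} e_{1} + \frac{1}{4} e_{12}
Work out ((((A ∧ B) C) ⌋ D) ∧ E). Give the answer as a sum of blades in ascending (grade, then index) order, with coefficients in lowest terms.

step 1: -24 e_{2} + 14 e_{12}
step 2: 88 e_{2} + \frac{188}{5} e_{3} + 206 e_{12} + \frac{212}{5} e_{13}
step 3: \frac{1236}{5} - \frac{528}{5} e_{1}
step 4: -\frac{4326}{5} e_{1} + \frac{309}{5} e_{12}
Answer: -\frac{4326}{5} e_{1} + \frac{309}{5} e_{12}


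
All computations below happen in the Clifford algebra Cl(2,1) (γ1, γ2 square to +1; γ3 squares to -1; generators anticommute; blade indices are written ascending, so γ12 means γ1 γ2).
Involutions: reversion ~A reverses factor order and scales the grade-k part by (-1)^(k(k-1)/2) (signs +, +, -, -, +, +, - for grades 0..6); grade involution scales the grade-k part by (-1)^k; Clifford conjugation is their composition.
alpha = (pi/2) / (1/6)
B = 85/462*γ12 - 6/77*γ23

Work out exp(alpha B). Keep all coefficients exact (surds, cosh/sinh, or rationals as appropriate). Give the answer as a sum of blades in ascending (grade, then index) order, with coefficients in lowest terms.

B^2 term by term: the squares give (85/462)^2*(γ12)^2 + (-6/77)^2*(γ23)^2 = 7225/213444*(-1) + 36/5929*(+1) = -1/36 (each basis 2-blade squares to minus the product of its generators' squares); cross terms between blades sharing an index anticommute and cancel. So B^2 = -1/36.
B^2 = -1/36 — the series telescopes trigonometrically here: l = 1/6, alpha*l = pi/2, so exp(alpha B) = cos(pi/2) + (sin(pi/2)/(1/6))*B = 0 + (6)*B.
Answer: 85/77*γ12 - 36/77*γ23


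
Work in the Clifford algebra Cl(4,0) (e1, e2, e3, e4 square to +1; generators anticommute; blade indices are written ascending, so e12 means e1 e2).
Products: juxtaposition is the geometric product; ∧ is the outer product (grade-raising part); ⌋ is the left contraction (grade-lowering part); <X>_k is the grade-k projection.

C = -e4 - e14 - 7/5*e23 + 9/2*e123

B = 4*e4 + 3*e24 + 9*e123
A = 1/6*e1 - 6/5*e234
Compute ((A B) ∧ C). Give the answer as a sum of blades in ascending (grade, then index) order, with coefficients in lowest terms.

step 1: -18/5*e3 - 152/15*e14 - 33/10*e23 + 1/2*e124
step 2: 18/5*e34 - 18/5*e134 + 33/10*e234 + 2623/150*e1234
Answer: 18/5*e34 - 18/5*e134 + 33/10*e234 + 2623/150*e1234


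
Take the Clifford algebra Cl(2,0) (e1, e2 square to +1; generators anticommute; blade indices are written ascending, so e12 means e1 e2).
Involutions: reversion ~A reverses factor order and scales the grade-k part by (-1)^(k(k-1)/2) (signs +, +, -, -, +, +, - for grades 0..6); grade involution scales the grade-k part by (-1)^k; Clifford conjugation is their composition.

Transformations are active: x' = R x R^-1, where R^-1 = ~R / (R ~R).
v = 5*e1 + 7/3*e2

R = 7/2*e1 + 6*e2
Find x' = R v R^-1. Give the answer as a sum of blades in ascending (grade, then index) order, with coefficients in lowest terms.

~R = 7/2*e1 + 6*e2, and R ~R = 193/4, so R^-1 = ~R / (193/4).
R v = 63/2 - 131/6*e12
Answer: -83/193*e1 + 3185/579*e2


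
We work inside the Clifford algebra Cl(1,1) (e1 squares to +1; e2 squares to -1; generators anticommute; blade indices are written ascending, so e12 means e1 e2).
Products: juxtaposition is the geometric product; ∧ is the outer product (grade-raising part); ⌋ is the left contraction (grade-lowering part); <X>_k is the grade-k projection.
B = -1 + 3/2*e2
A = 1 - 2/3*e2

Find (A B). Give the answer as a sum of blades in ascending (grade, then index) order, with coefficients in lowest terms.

step 1: 13/6*e2
Answer: 13/6*e2


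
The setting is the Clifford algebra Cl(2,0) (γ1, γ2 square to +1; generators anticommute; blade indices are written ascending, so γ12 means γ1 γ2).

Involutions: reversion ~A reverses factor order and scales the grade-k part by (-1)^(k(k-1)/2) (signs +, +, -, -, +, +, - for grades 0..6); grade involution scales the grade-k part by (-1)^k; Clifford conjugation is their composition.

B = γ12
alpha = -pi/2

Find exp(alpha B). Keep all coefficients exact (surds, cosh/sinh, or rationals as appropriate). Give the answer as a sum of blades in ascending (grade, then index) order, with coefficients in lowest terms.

B^2 = (1)^2*(γ12)^2 = 1*(-1) = -1 (a basis 2-blade squares to minus the product of its generators' squares).
B^2 = -1 — since the square is negative, the closed form is circular: l = 1, alpha*l = -pi/2, so exp(alpha B) = cos(-pi/2) + (sin(-pi/2)/1)*B = 0 + (-1)*B.
Answer: -γ12


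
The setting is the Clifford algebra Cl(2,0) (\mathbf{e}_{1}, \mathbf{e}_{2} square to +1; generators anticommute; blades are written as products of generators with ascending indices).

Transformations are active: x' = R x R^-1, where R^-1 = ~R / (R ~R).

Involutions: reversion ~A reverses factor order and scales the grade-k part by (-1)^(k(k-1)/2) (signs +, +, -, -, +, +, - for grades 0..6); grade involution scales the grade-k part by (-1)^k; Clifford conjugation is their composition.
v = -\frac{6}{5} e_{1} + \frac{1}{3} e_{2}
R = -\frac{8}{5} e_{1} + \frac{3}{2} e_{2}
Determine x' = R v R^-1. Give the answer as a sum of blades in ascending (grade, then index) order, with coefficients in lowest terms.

~R = -\frac{8}{5} e_{1} + \frac{3}{2} e_{2}, and R ~R = \frac{481}{100}, so R^-1 = ~R / (\frac{481}{100}).
R v = \frac{121}{50} + \frac{19}{15} e_{1} e_{2}
Answer: -\frac{986}{2405} e_{1} + \frac{1697}{1443} e_{2}


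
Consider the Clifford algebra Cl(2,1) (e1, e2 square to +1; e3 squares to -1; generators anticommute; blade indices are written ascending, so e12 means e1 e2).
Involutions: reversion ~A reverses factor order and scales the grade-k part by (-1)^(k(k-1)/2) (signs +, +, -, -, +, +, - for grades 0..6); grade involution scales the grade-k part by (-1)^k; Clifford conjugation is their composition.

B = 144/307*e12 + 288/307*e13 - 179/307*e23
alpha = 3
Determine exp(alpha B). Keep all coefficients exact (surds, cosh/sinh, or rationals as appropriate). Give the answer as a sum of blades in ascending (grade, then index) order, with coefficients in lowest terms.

B^2 term by term: the squares give (144/307)^2*(e12)^2 + (288/307)^2*(e13)^2 + (-179/307)^2*(e23)^2 = 20736/94249*(-1) + 82944/94249*(+1) + 32041/94249*(+1) = 1 (each basis 2-blade squares to minus the product of its generators' squares); cross terms between blades sharing an index anticommute and cancel. So B^2 = 1.
B^2 = 1 — B^2 > 0, so the exponential closes hyperbolically: l = 1, alpha*l = 3, so exp(alpha B) = cosh(3) + (sinh(3)/1)*B = cosh(3) + (sinh(3))*B.
Answer: cosh(3) + 144*sinh(3)/307*e12 + 288*sinh(3)/307*e13 - 179*sinh(3)/307*e23


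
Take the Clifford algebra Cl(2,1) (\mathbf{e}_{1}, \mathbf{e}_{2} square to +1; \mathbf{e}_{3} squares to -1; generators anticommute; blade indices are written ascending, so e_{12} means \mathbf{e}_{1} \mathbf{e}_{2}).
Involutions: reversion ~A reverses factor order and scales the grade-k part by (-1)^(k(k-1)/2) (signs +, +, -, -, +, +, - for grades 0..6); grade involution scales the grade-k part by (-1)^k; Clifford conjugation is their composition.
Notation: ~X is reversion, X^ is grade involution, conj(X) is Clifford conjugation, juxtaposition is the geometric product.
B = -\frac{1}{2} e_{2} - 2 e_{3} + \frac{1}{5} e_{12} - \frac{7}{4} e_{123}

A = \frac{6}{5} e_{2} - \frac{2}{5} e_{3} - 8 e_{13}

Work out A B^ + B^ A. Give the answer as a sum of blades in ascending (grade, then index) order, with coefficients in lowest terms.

first term: \frac{7}{5} + \frac{394}{25} e_{1} + 14 e_{2} + \frac{7}{10} e_{12} - \frac{21}{10} e_{13} + e_{23} + \frac{98}{25} e_{123}
second term: \frac{7}{5} - \frac{394}{25} e_{1} + 14 e_{2} + \frac{7}{10} e_{12} - \frac{21}{10} e_{13} - e_{23} + \frac{98}{25} e_{123}
Answer: \frac{14}{5} + 28 e_{2} + \frac{7}{5} e_{12} - \frac{21}{5} e_{13} + \frac{196}{25} e_{123}


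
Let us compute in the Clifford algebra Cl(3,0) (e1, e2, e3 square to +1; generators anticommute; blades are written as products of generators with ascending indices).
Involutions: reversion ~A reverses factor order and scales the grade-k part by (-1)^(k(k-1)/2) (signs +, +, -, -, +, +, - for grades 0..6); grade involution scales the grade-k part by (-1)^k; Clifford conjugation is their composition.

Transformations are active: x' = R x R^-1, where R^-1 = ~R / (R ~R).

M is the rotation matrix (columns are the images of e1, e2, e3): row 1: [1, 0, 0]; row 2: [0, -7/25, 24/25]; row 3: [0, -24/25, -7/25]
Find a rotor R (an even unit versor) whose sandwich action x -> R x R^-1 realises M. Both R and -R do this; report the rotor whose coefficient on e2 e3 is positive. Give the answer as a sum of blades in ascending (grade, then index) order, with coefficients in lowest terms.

Method: write R = a + b12*e1 e2 + b13*e1 e3 + b23*e2 e3 with a^2 + b12^2 + b13^2 + b23^2 = 1 (so R^-1 = ~R). Expanding the columns R e_j ~R gives tr M = 4a^2 - 1 and, from the antisymmetric part, M21 - M12 = -4a*b12, M13 - M31 = 4a*b13, M32 - M23 = -4a*b23.
Here tr M = 11/25, so a^2 = (1 + tr M)/4 = 9/25 and a = ±3/5. Taking a = 3/5: M21 - M12 = 0, M13 - M31 = 0, M32 - M23 = -48/25, giving b12 = 0, b13 = 0, b23 = 4/5, i.e. R = 3/5 + 4/5*e2 e3.
Its e2 e3 coefficient is already positive.
Answer: 3/5 + 4/5*e2 e3. Note: both R and -R realise this M (trace 11/25); the covering map identifies them, and the e2 e3-coefficient sign is the tie-breaker.


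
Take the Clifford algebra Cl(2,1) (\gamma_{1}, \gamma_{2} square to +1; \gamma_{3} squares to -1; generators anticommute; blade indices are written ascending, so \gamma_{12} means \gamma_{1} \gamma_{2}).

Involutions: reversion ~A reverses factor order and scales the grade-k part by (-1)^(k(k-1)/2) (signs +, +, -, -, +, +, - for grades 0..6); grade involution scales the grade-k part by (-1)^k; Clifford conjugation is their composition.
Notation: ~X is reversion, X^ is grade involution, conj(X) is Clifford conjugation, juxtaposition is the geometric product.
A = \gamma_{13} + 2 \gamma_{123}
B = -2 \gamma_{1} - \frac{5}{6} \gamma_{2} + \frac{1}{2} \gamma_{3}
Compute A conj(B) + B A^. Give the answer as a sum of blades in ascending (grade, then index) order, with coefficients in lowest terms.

first term: \frac{1}{2} \gamma_{1} - 2 \gamma_{3} + \gamma_{12} - \frac{5}{3} \gamma_{13} + 4 \gamma_{23} - \frac{5}{6} \gamma_{123}
second term: \frac{1}{2} \gamma_{1} - 2 \gamma_{3} + \gamma_{12} - \frac{5}{3} \gamma_{13} + 4 \gamma_{23} + \frac{5}{6} \gamma_{123}
Answer: \gamma_{1} - 4 \gamma_{3} + 2 \gamma_{12} - \frac{10}{3} \gamma_{13} + 8 \gamma_{23}


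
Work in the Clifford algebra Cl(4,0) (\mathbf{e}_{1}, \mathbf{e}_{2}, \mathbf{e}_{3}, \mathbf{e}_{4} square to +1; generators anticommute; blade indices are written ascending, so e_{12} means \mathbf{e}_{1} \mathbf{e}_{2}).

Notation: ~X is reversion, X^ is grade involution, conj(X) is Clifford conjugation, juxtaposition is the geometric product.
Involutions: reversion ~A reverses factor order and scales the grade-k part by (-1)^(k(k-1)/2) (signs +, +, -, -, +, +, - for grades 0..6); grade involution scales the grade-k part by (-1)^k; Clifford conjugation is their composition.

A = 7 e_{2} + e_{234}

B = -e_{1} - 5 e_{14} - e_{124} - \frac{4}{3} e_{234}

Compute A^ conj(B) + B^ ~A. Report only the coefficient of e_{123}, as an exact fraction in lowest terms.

first term: -\frac{4}{3} + 7 e_{12} - e_{13} - 7 e_{14} + \frac{28}{3} e_{34} + 5 e_{123} + 35 e_{124} + e_{1234}
second term: \frac{4}{3} + 7 e_{12} - e_{13} - 7 e_{14} + \frac{28}{3} e_{34} + 5 e_{123} + 35 e_{124} - e_{1234}
Answer: 10


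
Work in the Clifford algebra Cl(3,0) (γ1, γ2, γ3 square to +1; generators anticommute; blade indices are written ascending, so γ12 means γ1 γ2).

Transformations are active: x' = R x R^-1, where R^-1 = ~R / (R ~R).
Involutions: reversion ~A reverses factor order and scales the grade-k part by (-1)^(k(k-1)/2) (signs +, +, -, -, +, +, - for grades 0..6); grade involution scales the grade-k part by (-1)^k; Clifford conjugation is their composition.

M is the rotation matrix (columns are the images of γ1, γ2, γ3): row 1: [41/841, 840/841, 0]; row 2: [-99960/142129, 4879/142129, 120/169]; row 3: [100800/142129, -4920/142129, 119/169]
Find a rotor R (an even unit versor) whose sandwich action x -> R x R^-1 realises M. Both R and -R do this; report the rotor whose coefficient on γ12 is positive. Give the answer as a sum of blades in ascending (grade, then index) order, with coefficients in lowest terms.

Method: write R = a + b12*γ12 + b13*γ13 + b23*γ23 with a^2 + b12^2 + b13^2 + b23^2 = 1 (so R^-1 = ~R). Expanding the columns R e_j ~R gives tr M = 4a^2 - 1 and, from the antisymmetric part, M21 - M12 = -4a*b12, M13 - M31 = 4a*b13, M32 - M23 = -4a*b23.
Here tr M = 111887/142129, so a^2 = (1 + tr M)/4 = 63504/142129 and a = ±252/377. Taking a = 252/377: M21 - M12 = -241920/142129, M13 - M31 = -100800/142129, M32 - M23 = -105840/142129, giving b12 = 240/377, b13 = -100/377, b23 = 105/377, i.e. R = 252/377 + 240/377*γ12 - 100/377*γ13 + 105/377*γ23.
Its γ12 coefficient is already positive.
Answer: 252/377 + 240/377*γ12 - 100/377*γ13 + 105/377*γ23. Why the constraint matters: R and -R act identically through the sandwich — M has trace 111887/142129 either way — so only the sign condition on γ12 picks one of the two preimages.


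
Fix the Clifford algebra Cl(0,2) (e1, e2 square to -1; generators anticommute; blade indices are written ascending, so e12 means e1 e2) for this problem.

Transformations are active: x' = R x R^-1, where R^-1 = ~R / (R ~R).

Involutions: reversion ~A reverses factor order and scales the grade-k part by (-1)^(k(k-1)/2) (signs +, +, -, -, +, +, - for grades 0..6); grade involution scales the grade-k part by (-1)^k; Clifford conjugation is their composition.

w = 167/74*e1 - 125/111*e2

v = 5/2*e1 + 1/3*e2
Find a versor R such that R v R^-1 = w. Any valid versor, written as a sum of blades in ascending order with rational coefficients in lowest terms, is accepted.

Key observation: q(v) = q(w) = -229/36 (sandwiches preserve the norm), so R = v + w = 176/37*e1 - 88/111*e2 works whenever it is invertible — the component of v along it is kept and (v - w)/2 reverses, sending v to w.
Answer: 176/37*e1 - 88/111*e2


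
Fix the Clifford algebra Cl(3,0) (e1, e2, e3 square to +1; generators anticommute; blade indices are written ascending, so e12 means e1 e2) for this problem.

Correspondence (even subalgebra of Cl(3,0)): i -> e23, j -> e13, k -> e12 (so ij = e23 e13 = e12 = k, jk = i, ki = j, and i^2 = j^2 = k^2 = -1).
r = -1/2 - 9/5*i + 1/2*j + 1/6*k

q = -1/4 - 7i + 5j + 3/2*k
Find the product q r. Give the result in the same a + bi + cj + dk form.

In blades: q = -1/4 + 3/2*e12 + 5*e13 - 7*e23, r = -1/2 + 1/6*e12 + 1/2*e13 - 9/5*e23.
Distribute q over r term by term (generator squares from the signature, products reordered to ascending indices): (-1/4)*r = 1/8 - 1/24*e12 - 1/8*e13 + 9/20*e23; (3/2*e12)*r = -1/4 - 3/4*e12 - 27/10*e13 - 3/4*e23; (5*e13)*r = -5/2 + 9*e12 - 5/2*e13 + 5/6*e23; (-7*e23)*r = -63/5 - 7/2*e12 + 7/6*e13 + 7/2*e23.
Sum: -609/40 + 113/24*e12 - 499/120*e13 + 121/30*e23; translating back through the correspondence:
Answer: -609/40 + 121/30*i - 499/120*j + 113/24*k


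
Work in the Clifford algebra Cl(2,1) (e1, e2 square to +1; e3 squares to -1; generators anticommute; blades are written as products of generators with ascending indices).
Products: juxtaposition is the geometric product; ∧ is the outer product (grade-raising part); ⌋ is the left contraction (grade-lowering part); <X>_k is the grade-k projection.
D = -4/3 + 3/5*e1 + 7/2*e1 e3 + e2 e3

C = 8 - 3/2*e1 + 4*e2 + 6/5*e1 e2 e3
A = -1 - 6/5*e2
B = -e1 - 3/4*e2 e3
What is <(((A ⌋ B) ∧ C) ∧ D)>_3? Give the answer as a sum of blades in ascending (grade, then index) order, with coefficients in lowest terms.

step 1: e1 + 9/10*e3 + 3/4*e2 e3
step 2: 8*e1 + 36/5*e3 + 4*e1 e2 + 27/20*e1 e3 + 12/5*e2 e3 - 9/8*e1 e2 e3
step 3: -32/3*e1 - 48/5*e3 - 16/3*e1 e2 - 153/25*e1 e3 - 16/5*e2 e3 + 547/50*e1 e2 e3
step 4: 547/50*e1 e2 e3
Answer: 547/50*e1 e2 e3


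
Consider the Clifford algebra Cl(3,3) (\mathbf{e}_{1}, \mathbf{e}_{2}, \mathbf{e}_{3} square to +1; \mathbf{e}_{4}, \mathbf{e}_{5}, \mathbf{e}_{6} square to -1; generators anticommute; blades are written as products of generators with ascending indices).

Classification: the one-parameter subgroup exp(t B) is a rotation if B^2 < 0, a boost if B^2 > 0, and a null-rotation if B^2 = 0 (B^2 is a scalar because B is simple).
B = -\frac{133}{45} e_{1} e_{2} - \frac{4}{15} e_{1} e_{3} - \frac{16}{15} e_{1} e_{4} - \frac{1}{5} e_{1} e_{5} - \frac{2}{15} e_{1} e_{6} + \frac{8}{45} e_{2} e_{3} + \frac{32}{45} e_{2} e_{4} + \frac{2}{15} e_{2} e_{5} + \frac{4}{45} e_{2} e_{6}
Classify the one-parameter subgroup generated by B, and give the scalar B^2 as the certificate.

B^2 term by term: the squares give (-\frac{133}{45})^2*(e_{1} e_{2})^2 + (-\frac{4}{15})^2*(e_{1} e_{3})^2 + (-\frac{16}{15})^2*(e_{1} e_{4})^2 + (-\frac{1}{5})^2*(e_{1} e_{5})^2 + (-\frac{2}{15})^2*(e_{1} e_{6})^2 + (\frac{8}{45})^2*(e_{2} e_{3})^2 + (\frac{32}{45})^2*(e_{2} e_{4})^2 + (\frac{2}{15})^2*(e_{2} e_{5})^2 + (\frac{4}{45})^2*(e_{2} e_{6})^2 = \frac{17689}{2025}*(-1) + \frac{16}{225}*(-1) + \frac{256}{225}*(+1) + \frac{1}{25}*(+1) + \frac{4}{225}*(+1) + \frac{64}{2025}*(-1) + \frac{1024}{2025}*(+1) + \frac{4}{225}*(+1) + \frac{16}{2025}*(+1) = -\frac{64}{9} (each basis 2-blade squares to minus the product of its generators' squares); cross terms between blades sharing an index anticommute and cancel; the commuting (index-disjoint) pairs give grade-4 terms 2*c*c'*(blade product), which cancel blade by blade — e_{1} e_{2} e_{3} e_{4}: \frac{256}{675} - \frac{256}{675} = 0; e_{1} e_{2} e_{3} e_{5}: \frac{16}{225} - \frac{16}{225} = 0; e_{1} e_{2} e_{3} e_{6}: \frac{32}{675} - \frac{32}{675} = 0; e_{1} e_{2} e_{4} e_{5}: \frac{64}{225} - \frac{64}{225} = 0; e_{1} e_{2} e_{4} e_{6}: \frac{128}{675} - \frac{128}{675} = 0; e_{1} e_{2} e_{5} e_{6}: \frac{8}{225} - \frac{8}{225} = 0 — confirming B is simple. So B^2 = -\frac{64}{9}.
Answer: rotation, certificate B^2 = -\frac{64}{9}. Because -\frac{64}{9} is invariant under every versor sandwich, the classification follows from its sign alone.
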